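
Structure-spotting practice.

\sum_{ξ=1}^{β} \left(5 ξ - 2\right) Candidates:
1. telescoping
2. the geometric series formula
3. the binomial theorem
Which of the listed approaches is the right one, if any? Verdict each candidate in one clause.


Best approach: no special technique — every summand is a constant multiple of a power of ξ — apply the standard power-sum identities one degree at a time.
- telescoping: the summand is not presented as a shifted difference — a telescoping rewrite may exist, but the displayed structure does not offer one.
- the geometric series formula: the term-to-term ratio drifts with the index — the one thing the geometric formula cannot absorb.
- the binomial theorem: there is no sum-raised-to-a-power identity hiding in these terms.


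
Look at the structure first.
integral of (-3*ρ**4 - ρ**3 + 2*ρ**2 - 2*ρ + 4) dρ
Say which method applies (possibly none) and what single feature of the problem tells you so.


Verdict: no special technique — every term is a constant multiple of a power of ρ; term-wise power-rule integration needs no preliminary transformation.


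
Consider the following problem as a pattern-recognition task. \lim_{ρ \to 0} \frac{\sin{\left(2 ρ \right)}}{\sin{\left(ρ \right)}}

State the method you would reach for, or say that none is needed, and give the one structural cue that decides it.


Method: l'Hôpital's rule (0/0) — substituting 0 gives 0 over 0; differentiate top and bottom once and re-evaluate. A local series expansion at the point resolves it as well; the rule is the packaged version of that step.


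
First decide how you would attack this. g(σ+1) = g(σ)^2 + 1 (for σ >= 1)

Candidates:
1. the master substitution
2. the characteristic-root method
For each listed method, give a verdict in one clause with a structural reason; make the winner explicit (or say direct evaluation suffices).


Technique: no special technique — each new value is a nonlinear function of earlier ones — scaling arguments and superposition both fail.
- the master substitution: this is shift-type recursion, outside the divide-and-conquer template.
- the characteristic-root method — the recursion is nonlinear in the sequence values, so no linear-modes ansatz applies.


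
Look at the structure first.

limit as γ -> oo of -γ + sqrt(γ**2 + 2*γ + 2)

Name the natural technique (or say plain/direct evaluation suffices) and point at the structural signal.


Technique: conjugate multiplication — neither sqrt(γ**2 + 2*γ + 2) nor γ converges alone, so rewrite their difference as a conjugate-rationalized quotient first.


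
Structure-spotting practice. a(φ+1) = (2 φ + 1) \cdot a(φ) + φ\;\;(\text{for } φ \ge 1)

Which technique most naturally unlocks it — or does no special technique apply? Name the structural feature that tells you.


Verdict: a summation factor — an index-dependent multiplier 2 φ + 1 rules out characteristic roots; a summation factor converts it to a pure difference.


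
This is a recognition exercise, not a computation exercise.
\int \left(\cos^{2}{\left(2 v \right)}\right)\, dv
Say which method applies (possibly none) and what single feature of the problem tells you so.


Verdict: a trigonometric identity — \cos^{2}{\left(2 v \right)} calls for power reduction: rewrite via double angles before any antiderivative is attempted.


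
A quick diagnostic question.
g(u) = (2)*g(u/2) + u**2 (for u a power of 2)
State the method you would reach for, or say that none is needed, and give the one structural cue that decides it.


Method: the master substitution — a divide-and-conquer shape: argument u/2, so change variables with u = 2^m and solve the linear version.


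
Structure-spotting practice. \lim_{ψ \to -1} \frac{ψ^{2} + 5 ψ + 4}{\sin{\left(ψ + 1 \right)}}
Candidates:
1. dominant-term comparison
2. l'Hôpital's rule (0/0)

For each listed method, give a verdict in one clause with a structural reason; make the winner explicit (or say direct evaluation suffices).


Method: l'Hôpital's rule (0/0) — plug in -1: top and bottom both hit zero, so differentiate each and retry. One could equally expand both pieces locally and compare leading terms; the rule does that in one stroke.
- dominant-term comparison: no ranking of term growth rates resolves the limit here.
- l'Hôpital's rule (0/0): applicable, and directly so.


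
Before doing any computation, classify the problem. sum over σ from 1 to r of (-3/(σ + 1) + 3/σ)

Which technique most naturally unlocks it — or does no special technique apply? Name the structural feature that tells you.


Verdict: telescoping — each term adds 3/σ and subtracts the same expression advanced one index; that subtracted piece cancels against the next term's added copy — only the boundary terms survive.


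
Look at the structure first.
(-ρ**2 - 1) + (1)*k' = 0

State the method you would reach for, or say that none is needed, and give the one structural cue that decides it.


Method: no special technique — with k absent the equation is not coupled at all: direct integration in ρ.


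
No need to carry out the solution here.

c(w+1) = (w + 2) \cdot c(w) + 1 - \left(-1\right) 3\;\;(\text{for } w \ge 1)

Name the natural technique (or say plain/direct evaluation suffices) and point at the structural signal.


Technique: a summation factor — one step of memory with a weight w + 2 that changes as the index grows — the summation-factor construction is built for this.


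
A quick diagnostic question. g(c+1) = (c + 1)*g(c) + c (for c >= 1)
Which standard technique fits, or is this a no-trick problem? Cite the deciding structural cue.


Best approach: a summation factor — rescale the sequence by the product of the weights c + 1 so far — the recurrence collapses to a plain running sum.


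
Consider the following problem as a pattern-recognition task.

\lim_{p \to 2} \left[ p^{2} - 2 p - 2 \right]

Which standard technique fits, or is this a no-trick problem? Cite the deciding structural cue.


Diagnosis: no special technique — no vanishing denominator and no indeterminate clash at the point — evaluation is immediate.


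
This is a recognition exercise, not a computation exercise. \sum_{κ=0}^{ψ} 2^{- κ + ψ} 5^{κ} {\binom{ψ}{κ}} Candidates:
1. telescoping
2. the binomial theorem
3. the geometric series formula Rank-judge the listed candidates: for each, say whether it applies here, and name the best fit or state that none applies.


Best approach: the binomial theorem — the binomial coefficients weight matched powers of 5 and 2, which is exactly the expansion of a binomial power.
- telescoping — the terms as presented offer no neighboring cancellation — a telescoping rewrite may exist, but the displayed structure does not hand one over.
- the binomial theorem — yes, a natural case for it.
- the geometric series formula: the ratio of consecutive terms depends on the index.


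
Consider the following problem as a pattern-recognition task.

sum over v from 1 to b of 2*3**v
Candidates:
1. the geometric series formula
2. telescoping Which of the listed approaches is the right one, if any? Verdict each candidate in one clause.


Best approach: the geometric series formula — consecutive terms stand in a fixed index-free ratio — the geometric sum formula closes it.
- the geometric series formula: a fit — the right tool for this form.
- telescoping — computed from the summand as displayed, the partial sums build up without the pairwise collapse telescoping exploits.


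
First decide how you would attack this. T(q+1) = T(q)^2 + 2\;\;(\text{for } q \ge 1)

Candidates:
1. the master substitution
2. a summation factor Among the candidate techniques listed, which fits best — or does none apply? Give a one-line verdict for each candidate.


Method: no special technique — the recurrence is nonlinear in the sequence terms; no linear-recurrence method fits it as written — one iterates or studies it directly.
- the master substitution — the recursive argument is a shift of the index, not a fixed fraction of it.
- a summation factor — no summation factor applies — the rule is not linear in the sequence values.


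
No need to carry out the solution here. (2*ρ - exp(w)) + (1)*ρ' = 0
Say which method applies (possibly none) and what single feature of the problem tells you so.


Method: a linear integrating factor — the equation is linear in ρ with coefficient 2; multiplying by the integrating factor exp(∫2) makes the left side a perfect derivative.


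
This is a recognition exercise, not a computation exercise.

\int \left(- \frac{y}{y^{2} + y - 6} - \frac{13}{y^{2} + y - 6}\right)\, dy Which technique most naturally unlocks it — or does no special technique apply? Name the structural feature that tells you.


Diagnosis: partial fractions — break y^{2} + y - 6 into its roots and the integral splits into logarithm-sized bites.


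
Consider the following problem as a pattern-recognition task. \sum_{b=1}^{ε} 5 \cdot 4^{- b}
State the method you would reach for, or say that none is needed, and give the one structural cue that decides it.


Method: the geometric series formula — consecutive terms stand in a fixed index-free ratio — the geometric sum formula closes it.


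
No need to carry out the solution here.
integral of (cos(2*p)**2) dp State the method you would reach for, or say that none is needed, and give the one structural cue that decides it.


Technique: a trigonometric identity — the even exponent on cos(2*p)**2 signals one move: rewrite via cos of the doubled angle.


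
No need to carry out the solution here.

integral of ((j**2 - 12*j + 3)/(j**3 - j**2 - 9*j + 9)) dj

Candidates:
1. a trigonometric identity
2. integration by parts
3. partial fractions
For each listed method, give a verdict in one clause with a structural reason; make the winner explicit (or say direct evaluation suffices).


Verdict: partial fractions — j**3 - j**2 - 9*j + 9 splits into linear pieces, so the quotient is a sum of simple fractions — decompose before integrating.
- a trigonometric identity: no sine or cosine appears, so there is nothing for a trigonometric identity to act on.
- integration by parts — the nonconstant-polynomial-times-standard-kernel pattern (an exp, sine, cosine, or logarithm partner) is absent.
- partial fractions — applies; the problem has the shape this method handles.


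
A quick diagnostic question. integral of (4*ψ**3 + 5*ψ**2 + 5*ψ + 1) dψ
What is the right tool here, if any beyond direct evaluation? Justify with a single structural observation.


Verdict: no special technique — a term-by-term power-rule job in ψ; no substitution or rearrangement earns its keep here.


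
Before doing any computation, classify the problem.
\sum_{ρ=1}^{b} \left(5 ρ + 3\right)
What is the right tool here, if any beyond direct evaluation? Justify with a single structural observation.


Method: no special technique — Faulhaber territory: sum each constant-multiple power of ρ with its closed-form formula, no trick required.


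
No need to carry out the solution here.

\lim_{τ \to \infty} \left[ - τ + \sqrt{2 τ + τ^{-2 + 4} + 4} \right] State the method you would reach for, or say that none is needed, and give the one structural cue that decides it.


Best approach: conjugate multiplication — an infinity-minus-infinity difference with a surviving radical — multiply by the conjugate to cancel the divergence.


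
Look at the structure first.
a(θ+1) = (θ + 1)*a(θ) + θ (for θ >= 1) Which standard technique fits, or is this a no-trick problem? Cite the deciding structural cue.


Diagnosis: a summation factor — first-order linear but the coefficient θ + 1 moves with the index — divide by the cumulative product and telescope.


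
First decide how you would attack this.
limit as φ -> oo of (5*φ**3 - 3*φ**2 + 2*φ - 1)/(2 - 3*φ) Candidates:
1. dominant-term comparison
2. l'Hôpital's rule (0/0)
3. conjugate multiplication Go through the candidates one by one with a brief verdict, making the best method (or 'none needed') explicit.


Best approach: dominant-term comparison — growth-rate triage: the leading powers of φ decide the limit, everything else is noise.
- dominant-term comparison — a fit — the right tool for this form.
- l'Hôpital's rule (0/0): no 0/0 form appears: written as one quotient, top and bottom both grow without bound, and the ratio is decided by their leading terms.
- conjugate multiplication: the conjugate move applies to radical differences, which this is not.


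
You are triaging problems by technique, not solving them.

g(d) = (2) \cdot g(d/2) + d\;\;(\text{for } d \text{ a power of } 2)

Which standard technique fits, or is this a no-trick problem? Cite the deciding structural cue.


Diagnosis: the master substitution — the argument shrinks by the factor 2, so measure the index on a logarithmic scale and the recursion becomes a shift.


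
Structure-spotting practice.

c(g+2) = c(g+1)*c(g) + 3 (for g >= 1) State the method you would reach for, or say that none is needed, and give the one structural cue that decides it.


Best approach: no special technique — the recurrence is nonlinear in the sequence values; study it directly, no linear machinery applies.


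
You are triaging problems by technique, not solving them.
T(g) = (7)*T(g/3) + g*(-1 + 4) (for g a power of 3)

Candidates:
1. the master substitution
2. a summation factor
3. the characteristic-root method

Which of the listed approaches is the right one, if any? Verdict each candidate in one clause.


Verdict: the master substitution — index division is the fingerprint: g/3 in the recursive call means substitute g = 3^m.
- the master substitution — applies; the problem has the shape this method handles.
- a summation factor — the recursion divides its index rather than shifting it — there is no previous-term chain for a summation factor to telescope.
- the characteristic-root method: a divided-index call is not the fixed-shift linear shape that characteristic roots solve.


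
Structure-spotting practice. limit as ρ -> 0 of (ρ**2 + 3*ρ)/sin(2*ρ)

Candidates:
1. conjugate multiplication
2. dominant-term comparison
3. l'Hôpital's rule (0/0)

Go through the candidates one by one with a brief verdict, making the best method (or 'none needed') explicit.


Method: l'Hôpital's rule (0/0) — plug in 0: top and bottom both hit zero, so differentiate each and retry. A local series expansion at the point resolves it as well; the rule is the packaged version of that step.
- conjugate multiplication — there are no radicals in tension whose conjugate would simplify matters.
- dominant-term comparison: this limit is not decided by comparing leading-term growth at infinity.
- l'Hôpital's rule (0/0) — applicable, and directly so.


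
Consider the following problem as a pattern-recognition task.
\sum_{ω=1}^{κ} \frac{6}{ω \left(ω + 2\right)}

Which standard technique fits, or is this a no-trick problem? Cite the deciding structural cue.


Method: telescoping — the denominator's roots in \frac{6}{ω \left(ω + 2\right)} sit an integer apart: decomposition produces a self-cancelling chain.


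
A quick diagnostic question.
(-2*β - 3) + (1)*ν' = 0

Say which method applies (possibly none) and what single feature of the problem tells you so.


Technique: no special technique — solved for the derivative, ν never appears on the right — this is a direct integration in β, not a differential-equations problem at heart.


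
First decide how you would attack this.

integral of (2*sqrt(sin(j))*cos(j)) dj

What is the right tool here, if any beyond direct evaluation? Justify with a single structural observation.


Method: u-substitution — collected, the integrand has one factor that is, up to a constant, the derivative of an inner expression the rest depends on — substitute for that inner expression.


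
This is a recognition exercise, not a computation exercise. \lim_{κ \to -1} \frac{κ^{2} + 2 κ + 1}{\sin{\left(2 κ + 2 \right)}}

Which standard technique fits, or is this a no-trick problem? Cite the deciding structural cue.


Diagnosis: l'Hôpital's rule (0/0) — the 0/0 form at -1 is the signature situation for l'Hôpital's rule. Expanding numerator and denominator to first order gives the same value — the rule automates exactly that.


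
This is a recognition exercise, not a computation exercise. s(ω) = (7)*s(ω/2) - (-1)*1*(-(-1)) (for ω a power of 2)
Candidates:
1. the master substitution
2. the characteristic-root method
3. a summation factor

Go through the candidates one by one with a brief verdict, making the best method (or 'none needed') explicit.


Diagnosis: the master substitution — the recursive call is at index ω/2 rather than a shift, a divide-and-conquer shape — substituting ω = 2^m linearizes it.
- the master substitution: applicable, and directly so.
- the characteristic-root method: the recursion divides its index rather than shifting it — outside the constant-shift family the root method covers.
- a summation factor: a divided-index call is outside the fixed-shift first-order family a summation factor normalizes.


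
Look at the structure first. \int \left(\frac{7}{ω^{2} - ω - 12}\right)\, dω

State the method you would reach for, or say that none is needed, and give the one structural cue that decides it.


Technique: partial fractions — the factorization of ω^{2} - ω - 12 is the whole battle; after it, each term is a table integral.


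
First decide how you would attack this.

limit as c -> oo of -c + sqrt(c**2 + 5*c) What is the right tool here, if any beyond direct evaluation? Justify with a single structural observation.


Diagnosis: conjugate multiplication — turning the difference into a conjugate-rationalized ratio makes the limit readable.


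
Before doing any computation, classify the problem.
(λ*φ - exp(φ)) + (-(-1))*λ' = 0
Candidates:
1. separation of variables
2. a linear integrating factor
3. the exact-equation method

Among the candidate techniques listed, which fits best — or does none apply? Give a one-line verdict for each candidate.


Technique: a linear integrating factor — linear in the unknown with genuine forcing: multiply through by the exponential of the integrated coefficient and the left side closes into one derivative.
- separation of variables — the two dependences do not factor apart.
- a linear integrating factor: a fit — the right tool for this form.
- the exact-equation method — the mixed partial derivatives differ, so the left side is not a total differential.


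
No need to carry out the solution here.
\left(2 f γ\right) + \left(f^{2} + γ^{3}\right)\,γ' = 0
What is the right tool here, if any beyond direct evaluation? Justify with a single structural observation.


Technique: the exact-equation method — the mixed-partials test passes for 2 f γ and f^{2} + γ^{3}, so a potential function exists as presented.


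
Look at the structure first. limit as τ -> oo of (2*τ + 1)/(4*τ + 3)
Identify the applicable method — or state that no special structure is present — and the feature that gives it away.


Method: dominant-term comparison — as τ grows, only the highest-degree terms matter — compare leading terms and read the limit off. As a single quotient, the ∞/∞ shape would yield to repeated differentiation as well — the growth comparison gets there in one look.


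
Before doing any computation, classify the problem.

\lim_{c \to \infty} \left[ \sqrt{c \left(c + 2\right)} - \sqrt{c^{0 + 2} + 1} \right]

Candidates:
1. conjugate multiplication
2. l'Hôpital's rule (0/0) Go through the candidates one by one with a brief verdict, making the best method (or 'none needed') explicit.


Best approach: conjugate multiplication — two divergent pieces with a minus sign between them and a radical in the mix: rationalize \sqrt{c \left(c + 2\right)} - \sqrt{c^{0 + 2} + 1} before any limit law applies.
- conjugate multiplication: a fit — the right tool for this form.
- l'Hôpital's rule (0/0): substitution produces ∞ − ∞ rather than a vanishing quotient; the rule needs a 0/0 ratio to act on.


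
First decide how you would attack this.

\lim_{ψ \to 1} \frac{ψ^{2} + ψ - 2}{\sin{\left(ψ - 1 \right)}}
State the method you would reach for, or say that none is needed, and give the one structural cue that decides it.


Method: l'Hôpital's rule (0/0) — both numerator and denominator vanish at 1: the genuine 0/0 indeterminate that l'Hôpital exists for. One could equally expand both pieces locally and compare leading terms; the rule does that in one stroke.


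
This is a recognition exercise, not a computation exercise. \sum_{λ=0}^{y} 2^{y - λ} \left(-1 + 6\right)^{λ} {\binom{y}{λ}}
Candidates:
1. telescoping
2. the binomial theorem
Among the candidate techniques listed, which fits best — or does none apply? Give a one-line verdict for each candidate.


Method: the binomial theorem — binomial coefficients against complementary powers of (-1 + 6) and 2: recognize the binomial expansion and resum.
- telescoping — the terms as presented offer no neighboring cancellation — a telescoping rewrite may exist, but the displayed structure does not hand one over.
- the binomial theorem: applies; the problem has the shape this method handles.


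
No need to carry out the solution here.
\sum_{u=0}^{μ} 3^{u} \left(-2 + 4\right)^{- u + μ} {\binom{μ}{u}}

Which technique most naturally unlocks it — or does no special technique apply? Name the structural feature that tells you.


Method: the binomial theorem — {\binom{μ}{u}} weighting matched powers of 3 and (-2 + 4) is the expanded form of (3 + (-2 + 4))^μ — fold it back up.


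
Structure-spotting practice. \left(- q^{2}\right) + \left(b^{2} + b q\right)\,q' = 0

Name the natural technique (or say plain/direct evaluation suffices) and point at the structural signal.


Verdict: the homogeneous substitution — scaling b and q together leaves the slope fixed — it depends only on q/b, so substitute the ratio. With the right rearrangement (exchanging the roles of the variables where needed), this also fits a Bernoulli template; the homogeneous substitution reads the structure directly.


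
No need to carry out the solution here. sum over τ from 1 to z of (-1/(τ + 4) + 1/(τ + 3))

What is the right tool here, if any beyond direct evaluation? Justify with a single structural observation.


Diagnosis: telescoping — consecutive terms evaluate one function at adjacent indices (1/(τ + 3) is its current value): one term's tail is the next term's head, so the chain collapses.


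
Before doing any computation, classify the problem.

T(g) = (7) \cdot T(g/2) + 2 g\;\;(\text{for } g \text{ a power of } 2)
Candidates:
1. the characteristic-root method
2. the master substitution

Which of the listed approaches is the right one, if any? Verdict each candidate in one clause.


Best approach: the master substitution — the argument shrinks by the factor 2, so measure the index on a logarithmic scale and the recursion becomes a shift.
- the characteristic-root method — a divided-index call is not the fixed-shift linear shape that characteristic roots solve.
- the master substitution: applicable, and directly so.


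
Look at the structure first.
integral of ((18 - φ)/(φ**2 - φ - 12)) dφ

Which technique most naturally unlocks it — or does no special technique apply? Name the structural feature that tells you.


Technique: partial fractions — each factor of φ**2 - φ - 12 owns one elementary piece of the integrand — separate them and integrate piecewise.


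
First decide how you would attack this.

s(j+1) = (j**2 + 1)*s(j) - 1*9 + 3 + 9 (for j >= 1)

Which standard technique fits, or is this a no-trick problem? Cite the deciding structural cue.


Method: a summation factor — because the multiplier j**2 + 1 is index-dependent, divide through by its running product and sum the resulting differences.


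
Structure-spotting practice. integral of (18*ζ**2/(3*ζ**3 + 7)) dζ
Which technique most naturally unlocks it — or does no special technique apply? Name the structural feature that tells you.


Best approach: u-substitution — structure check: outer function, inner expression 3*ζ**3 + 7, inner derivative as a factor — the classic u = 3*ζ**3 + 7 pattern.


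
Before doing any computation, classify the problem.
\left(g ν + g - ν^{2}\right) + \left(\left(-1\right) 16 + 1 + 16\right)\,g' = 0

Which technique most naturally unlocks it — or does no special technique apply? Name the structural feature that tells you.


Diagnosis: a linear integrating factor — the unknown enters only to the first power against a nonzero forcing term — the integrating-factor template applies directly.


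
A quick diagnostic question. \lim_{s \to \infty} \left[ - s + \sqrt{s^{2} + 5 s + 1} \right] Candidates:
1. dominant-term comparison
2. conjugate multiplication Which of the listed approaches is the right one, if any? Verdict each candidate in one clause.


Technique: conjugate multiplication — the ∞ − ∞ radical form is the exact trigger for the conjugate maneuver.
- dominant-term comparison: this is not a rational comparison of growth rates at infinity.
- conjugate multiplication: a fit — the right tool for this form.


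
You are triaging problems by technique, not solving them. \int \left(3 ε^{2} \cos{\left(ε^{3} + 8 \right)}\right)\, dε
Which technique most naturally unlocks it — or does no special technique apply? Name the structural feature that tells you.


Diagnosis: u-substitution — structure check: outer function, inner expression ε^{3} + 8, inner derivative as a factor — the classic u = ε^{3} + 8 pattern.


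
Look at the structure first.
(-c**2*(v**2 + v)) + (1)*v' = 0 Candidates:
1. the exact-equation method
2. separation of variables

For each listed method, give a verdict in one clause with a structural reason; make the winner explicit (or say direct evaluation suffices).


Best approach: separation of variables — the derivative equals a pure function of c (namely c**2) times a pure function of v (namely v**2 + v); divide and integrate each side. A Bernoulli substitution applies to this equation as given; separation takes the same equation in its displayed form.
- the exact-equation method — the mixed partial derivatives differ, so the left side is not a total differential.
- separation of variables — applicable, and directly so.


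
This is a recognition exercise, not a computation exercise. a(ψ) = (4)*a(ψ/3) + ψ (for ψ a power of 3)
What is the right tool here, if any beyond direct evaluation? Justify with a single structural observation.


Verdict: the master substitution — the call at ψ/3 makes this multiplicative recursion; the master-style substitution converts it to additive.


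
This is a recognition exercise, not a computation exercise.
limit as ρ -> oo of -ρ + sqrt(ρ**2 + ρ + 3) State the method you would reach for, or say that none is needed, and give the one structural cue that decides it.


Best approach: conjugate multiplication — sqrt(ρ**2 + ρ + 3) and ρ both blow up, but their difference is tame once the conjugate rationalizes it.


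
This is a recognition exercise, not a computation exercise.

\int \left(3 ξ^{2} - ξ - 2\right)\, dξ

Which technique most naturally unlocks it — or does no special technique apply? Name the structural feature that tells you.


Diagnosis: no special technique — a term-by-term power-rule job in ξ; no substitution or rearrangement earns its keep here.


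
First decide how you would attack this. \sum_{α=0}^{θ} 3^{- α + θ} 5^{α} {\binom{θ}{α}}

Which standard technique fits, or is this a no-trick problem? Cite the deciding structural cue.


Verdict: the binomial theorem — terms weighting {\binom{θ}{α}} against matched powers of 5 and 3 reassemble into (5 + 3)^θ by the binomial theorem.


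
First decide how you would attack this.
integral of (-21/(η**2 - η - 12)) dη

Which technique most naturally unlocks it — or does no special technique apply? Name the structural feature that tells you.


Technique: partial fractions — the denominator η**2 - η - 12 factors, so the quotient decomposes into elementary partial fractions term by term.


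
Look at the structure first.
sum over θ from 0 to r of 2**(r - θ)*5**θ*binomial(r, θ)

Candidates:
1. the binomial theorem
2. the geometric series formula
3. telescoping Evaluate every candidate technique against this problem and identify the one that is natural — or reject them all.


Technique: the binomial theorem — binomial(r, θ) weighting matched powers of 5 and 2 is the expanded form of (5 + 2)^r — fold it back up.
- the binomial theorem — applies; the problem has the shape this method handles.
- the geometric series formula: the term-to-term ratio changes with the index, so the geometric formula cannot close it.
- telescoping — computed from the summand as displayed, the partial sums build up without the pairwise collapse telescoping exploits.


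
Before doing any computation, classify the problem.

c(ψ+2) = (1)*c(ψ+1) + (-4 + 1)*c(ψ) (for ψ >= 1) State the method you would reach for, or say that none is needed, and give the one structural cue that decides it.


Diagnosis: the characteristic-root method — the recurrence treats every index alike (constant coefficients, no forcing) — precisely the regime where r^ψ trials close it.


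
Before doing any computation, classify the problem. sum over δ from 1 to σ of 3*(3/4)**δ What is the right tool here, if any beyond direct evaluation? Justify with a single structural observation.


Best approach: the geometric series formula — the ratio of consecutive terms is the constant 3/4, independent of the index — a geometric sum.


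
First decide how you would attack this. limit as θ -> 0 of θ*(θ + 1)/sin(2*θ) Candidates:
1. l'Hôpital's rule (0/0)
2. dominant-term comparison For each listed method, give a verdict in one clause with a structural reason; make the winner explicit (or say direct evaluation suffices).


Method: l'Hôpital's rule (0/0) — the 0/0 form at 0 is the signature situation for l'Hôpital's rule. Known elementary limits would finish this too — the rule just bypasses the case analysis.
- l'Hôpital's rule (0/0) — a fit — the right tool for this form.
- dominant-term comparison — this is not a rational comparison of growth rates at infinity.


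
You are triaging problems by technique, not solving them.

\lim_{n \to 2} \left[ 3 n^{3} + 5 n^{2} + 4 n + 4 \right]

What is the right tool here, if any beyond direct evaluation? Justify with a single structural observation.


Verdict: no special technique — no zero denominators, no indeterminate clash at 2 — substitute and read off the value.


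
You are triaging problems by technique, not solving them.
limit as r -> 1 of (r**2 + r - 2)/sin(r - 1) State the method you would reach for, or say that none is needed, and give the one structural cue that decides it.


Verdict: l'Hôpital's rule (0/0) — plug in 1: top and bottom both hit zero, so differentiate each and retry. Known elementary limits would finish this too — the rule just bypasses the case analysis.


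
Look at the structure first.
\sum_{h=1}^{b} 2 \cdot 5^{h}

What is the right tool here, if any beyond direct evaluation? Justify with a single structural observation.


Technique: the geometric series formula — check a ratio of consecutive terms: it is 5, independent of the index, so the geometric formula closes the sum.


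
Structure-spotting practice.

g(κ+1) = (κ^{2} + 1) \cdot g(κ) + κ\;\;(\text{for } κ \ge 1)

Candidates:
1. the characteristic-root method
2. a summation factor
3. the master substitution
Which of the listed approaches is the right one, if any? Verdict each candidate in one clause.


Verdict: a summation factor — because the multiplier κ^{2} + 1 is index-dependent, divide through by its running product and sum the resulting differences.
- the characteristic-root method — the coefficients change with the index, which the root method cannot absorb.
- a summation factor — applicable, and directly so.
- the master substitution: the recursion steps by a constant offset, so exponential reindexing is pointless.


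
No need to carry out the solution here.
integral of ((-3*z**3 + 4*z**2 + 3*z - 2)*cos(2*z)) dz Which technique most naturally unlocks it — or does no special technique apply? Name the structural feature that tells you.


Best approach: integration by parts — -3*z**3 + 4*z**2 + 3*z - 2 dies after finitely many derivatives while cos(2*z) cycles under integration — the tabular/parts setup.


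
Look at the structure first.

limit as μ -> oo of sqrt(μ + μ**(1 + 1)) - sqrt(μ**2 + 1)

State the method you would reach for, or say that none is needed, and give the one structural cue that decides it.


Diagnosis: conjugate multiplication — this difference gives up after one conjugate multiplication — the radical structure cancels against its conjugate.


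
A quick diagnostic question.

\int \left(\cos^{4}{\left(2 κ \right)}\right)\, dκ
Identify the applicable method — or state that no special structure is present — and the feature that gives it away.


Technique: a trigonometric identity — \cos^{4}{\left(2 κ \right)} is an even power — the power-reduction identity rewrites it into first-degree cosines.


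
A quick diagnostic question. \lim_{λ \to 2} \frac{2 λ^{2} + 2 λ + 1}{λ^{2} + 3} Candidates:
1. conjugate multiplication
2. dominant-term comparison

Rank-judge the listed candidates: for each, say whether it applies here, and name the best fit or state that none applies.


Best approach: no special technique — no zero denominators, no indeterminate clash at 2 — substitute and read off the value.
- conjugate multiplication — rationalization has no target — no divergent radical difference appears.
- dominant-term comparison — this is not a rational comparison of growth rates at infinity.


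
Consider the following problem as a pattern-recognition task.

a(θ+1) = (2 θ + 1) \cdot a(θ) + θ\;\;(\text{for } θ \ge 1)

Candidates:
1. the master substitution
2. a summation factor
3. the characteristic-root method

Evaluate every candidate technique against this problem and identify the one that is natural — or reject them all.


Method: a summation factor — an index-dependent multiplier 2 θ + 1 rules out characteristic roots; a summation factor converts it to a pure difference.
- the master substitution: no fixed divisor shrinks the index between calls.
- a summation factor: a fit — the right tool for this form.
- the characteristic-root method: the coefficients vary with the index, breaking the constant-coefficient structure the method needs.


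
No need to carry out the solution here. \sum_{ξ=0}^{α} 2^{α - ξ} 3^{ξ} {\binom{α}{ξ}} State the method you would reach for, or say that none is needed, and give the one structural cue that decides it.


Diagnosis: the binomial theorem — terms weighting {\binom{α}{ξ}} against matched powers of 3 and 2 reassemble into (3 + 2)^α by the binomial theorem.


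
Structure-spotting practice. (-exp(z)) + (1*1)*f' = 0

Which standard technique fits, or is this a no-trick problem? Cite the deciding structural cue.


Method: no special technique — solved for the derivative, f never appears on the right — this is a direct integration in z, not a differential-equations problem at heart.


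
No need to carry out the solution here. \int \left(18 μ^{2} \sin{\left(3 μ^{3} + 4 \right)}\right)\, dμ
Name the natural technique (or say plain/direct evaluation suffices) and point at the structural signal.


Method: u-substitution — 18 μ^{2} matches the derivative of 3 μ^{3} + 4 up to a constant; with u = 3 μ^{3} + 4 the whole integrand folds into a function of u alone.


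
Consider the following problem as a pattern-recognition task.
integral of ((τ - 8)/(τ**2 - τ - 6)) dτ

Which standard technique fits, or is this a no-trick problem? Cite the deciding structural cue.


Method: partial fractions — the integrand is a proper rational function and its denominator τ**2 - τ - 6 factors into distinct pieces, so it splits into simple fractions.


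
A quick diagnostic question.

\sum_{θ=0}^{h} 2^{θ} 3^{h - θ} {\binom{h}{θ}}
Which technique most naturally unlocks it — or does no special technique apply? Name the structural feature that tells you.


Method: the binomial theorem — {\binom{h}{θ}} weighting matched powers of 2 and 3 is the expanded form of (2 + 3)^h — fold it back up.


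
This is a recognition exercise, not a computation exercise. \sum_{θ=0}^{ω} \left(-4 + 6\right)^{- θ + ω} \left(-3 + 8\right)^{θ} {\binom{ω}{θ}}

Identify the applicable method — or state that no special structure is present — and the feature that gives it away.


Verdict: the binomial theorem — {\binom{ω}{θ}} weighting matched powers of (-3 + 8) and (-4 + 6) is the expanded form of ((-3 + 8) + (-4 + 6))^ω — fold it back up.


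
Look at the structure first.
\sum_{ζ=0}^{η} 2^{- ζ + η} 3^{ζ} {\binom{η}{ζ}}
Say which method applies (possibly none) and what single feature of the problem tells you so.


Best approach: the binomial theorem — {\binom{η}{ζ}} weighting matched powers of 3 and 2 is the expanded form of (3 + 2)^η — fold it back up.


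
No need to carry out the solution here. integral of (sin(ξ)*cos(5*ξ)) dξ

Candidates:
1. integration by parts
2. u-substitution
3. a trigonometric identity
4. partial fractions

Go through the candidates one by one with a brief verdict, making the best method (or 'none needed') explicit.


Best approach: a trigonometric identity — mixed-frequency products such as sin(ξ)*cos(5*ξ) are designed for the product-to-sum formula.
- integration by parts: not the natural route: no polynomial-kernel product appears — a recursive parts reduction of the trigonometric product exists, but the identity rewrite is direct.
- u-substitution — no subexpression of the integrand pairs with its own derivative as a factor — individual terms may offer their own substitutions, but any change of variable covering the whole integral would have to be constructed from outside the expression.
- a trigonometric identity — yes — fits the structure here.
- partial fractions: there is no rational-function structure to decompose.


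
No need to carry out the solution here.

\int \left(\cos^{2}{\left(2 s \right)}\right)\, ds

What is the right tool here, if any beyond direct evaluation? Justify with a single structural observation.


Verdict: a trigonometric identity — the even exponent on \cos^{2}{\left(2 s \right)} signals one move: rewrite via cos of the doubled angle.


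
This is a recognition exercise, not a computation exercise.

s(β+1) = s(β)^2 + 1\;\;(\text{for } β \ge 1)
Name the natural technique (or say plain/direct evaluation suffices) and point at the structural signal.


Best approach: no special technique — the update rule curves (it is not linear in the unknown sequence), so no superposition-based closed form attaches — iterate or study it directly.


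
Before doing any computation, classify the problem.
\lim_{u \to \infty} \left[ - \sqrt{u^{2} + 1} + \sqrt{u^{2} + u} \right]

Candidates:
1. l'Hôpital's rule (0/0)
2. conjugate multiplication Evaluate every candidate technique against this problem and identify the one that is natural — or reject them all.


Best approach: conjugate multiplication — neither \sqrt{u^{2} + u} nor \sqrt{u^{2} + 1} converges alone, so rewrite their difference as a conjugate-rationalized quotient first.
- l'Hôpital's rule (0/0) — no quotient structure at all: the clash is ∞ minus ∞, which rationalizing converts into a tractable ratio.
- conjugate multiplication — applies; the problem has the shape this method handles.
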